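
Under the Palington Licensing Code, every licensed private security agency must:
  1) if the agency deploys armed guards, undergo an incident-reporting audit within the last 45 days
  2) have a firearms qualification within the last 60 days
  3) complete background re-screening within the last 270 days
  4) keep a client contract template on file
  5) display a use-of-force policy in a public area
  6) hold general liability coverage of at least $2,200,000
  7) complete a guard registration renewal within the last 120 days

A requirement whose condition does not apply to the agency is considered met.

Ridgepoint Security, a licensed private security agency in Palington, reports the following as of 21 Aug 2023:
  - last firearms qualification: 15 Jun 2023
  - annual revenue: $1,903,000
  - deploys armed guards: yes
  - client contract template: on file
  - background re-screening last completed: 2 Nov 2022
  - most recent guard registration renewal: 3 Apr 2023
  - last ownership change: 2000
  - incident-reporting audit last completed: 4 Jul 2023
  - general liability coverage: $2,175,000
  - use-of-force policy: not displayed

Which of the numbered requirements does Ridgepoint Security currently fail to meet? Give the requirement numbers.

1. condition 'deploys armed guards' holds; incident-reporting audit 48 days ago vs limit 45 → not met
2. firearms qualification 67 days ago vs limit 60 → not met
3. background re-screening 292 days ago vs limit 270 → not met
4. client contract template present → met
5. use-of-force policy absent → not met
6. general liability coverage $2,175,000 < $2,200,000 → not met
7. guard registration renewal 140 days ago vs limit 120 → not met
Not met: 1, 2, 3, 5, 6, 7

1, 2, 3, 5, 6, 7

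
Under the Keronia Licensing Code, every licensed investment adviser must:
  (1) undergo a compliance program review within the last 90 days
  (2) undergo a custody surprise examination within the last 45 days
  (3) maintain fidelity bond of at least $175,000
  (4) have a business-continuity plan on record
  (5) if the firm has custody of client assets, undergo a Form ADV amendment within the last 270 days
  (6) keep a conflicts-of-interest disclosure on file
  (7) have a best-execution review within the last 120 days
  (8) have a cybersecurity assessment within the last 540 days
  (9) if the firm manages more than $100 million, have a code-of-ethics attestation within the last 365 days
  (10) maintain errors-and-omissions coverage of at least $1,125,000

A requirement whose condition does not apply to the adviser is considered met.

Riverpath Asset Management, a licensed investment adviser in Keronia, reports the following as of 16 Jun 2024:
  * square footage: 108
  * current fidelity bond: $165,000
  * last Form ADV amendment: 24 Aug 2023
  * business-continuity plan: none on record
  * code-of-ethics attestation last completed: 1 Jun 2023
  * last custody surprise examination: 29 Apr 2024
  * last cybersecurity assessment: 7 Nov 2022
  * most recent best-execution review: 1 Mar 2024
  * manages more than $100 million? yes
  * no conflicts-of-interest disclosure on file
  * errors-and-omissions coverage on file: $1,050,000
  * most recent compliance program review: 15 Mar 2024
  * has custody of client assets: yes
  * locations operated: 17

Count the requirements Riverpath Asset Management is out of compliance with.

9

1. compliance program review 93 days ago vs limit 90 → not met
2. custody surprise examination 48 days ago vs limit 45 → not met
3. fidelity bond $165,000 < $175,000 → not met
4. business-continuity plan absent → not met
5. condition 'has custody of client assets' holds; Form ADV amendment 297 days ago vs limit 270 → not met
6. conflicts-of-interest disclosure absent → not met
7. best-execution review 107 days ago vs limit 120 → met
8. cybersecurity assessment 587 days ago vs limit 540 → not met
9. condition 'manages more than $100 million' holds; code-of-ethics attestation 381 days ago vs limit 365 → not met
10. errors-and-omissions coverage $1,050,000 < $1,125,000 → not met
Not met: 9 of 10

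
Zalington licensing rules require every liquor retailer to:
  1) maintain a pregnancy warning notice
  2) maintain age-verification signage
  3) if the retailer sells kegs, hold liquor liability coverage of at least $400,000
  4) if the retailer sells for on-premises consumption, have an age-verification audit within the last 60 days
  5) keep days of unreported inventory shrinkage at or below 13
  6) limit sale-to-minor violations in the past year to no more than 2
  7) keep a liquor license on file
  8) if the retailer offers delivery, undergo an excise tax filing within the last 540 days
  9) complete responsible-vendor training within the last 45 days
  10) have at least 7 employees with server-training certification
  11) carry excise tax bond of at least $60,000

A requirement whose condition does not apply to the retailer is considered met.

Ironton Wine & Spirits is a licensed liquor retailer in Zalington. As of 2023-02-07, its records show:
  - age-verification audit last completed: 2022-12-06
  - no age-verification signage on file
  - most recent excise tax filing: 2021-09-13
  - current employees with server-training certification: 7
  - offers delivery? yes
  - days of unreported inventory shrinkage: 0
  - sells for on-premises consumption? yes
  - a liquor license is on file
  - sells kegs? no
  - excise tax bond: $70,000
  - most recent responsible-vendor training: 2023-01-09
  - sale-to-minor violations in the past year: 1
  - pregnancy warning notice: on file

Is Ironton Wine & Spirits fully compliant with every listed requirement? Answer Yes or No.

1. pregnancy warning notice present → met
2. age-verification signage absent → not met
3. condition 'sells kegs' does not hold → requirement n/a → met
4. condition 'sells for on-premises consumption' holds; age-verification audit 63 days ago vs limit 60 → not met
5. days of unreported inventory shrinkage 0 ≤ 13 → met
6. sale-to-minor violations in the past year 1 ≤ 2 → met
7. liquor license present → met
8. condition 'offers delivery' holds; excise tax filing 512 days ago vs limit 540 → met
9. responsible-vendor training 29 days ago vs limit 45 → met
10. employees with server-training certification 7 ≥ 7 → met
11. excise tax bond $70,000 ≥ $60,000 → met
Not met: 2, 4

No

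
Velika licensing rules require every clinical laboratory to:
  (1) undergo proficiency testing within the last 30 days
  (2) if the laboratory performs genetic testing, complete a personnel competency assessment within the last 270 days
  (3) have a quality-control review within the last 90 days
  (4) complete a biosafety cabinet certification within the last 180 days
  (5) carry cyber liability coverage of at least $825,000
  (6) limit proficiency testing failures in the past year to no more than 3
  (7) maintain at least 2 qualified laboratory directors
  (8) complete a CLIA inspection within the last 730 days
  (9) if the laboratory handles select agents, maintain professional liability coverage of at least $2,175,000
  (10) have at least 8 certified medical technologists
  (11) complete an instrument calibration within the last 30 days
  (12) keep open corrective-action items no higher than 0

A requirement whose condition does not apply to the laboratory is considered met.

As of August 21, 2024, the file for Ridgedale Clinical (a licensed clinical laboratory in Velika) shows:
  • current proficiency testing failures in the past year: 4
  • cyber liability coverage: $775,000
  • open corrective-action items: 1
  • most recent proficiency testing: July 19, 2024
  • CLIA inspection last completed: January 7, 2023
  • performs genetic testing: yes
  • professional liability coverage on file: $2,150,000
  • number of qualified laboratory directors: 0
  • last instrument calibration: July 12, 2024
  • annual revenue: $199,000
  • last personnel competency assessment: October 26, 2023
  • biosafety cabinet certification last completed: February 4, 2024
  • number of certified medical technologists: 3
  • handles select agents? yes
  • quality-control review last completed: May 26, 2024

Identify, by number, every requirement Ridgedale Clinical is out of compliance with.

1. proficiency testing 33 days ago vs limit 30 → not met
2. condition 'performs genetic testing' holds; personnel competency assessment 300 days ago vs limit 270 → not met
3. quality-control review 87 days ago vs limit 90 → met
4. biosafety cabinet certification 199 days ago vs limit 180 → not met
5. cyber liability coverage $775,000 < $825,000 → not met
6. proficiency testing failures in the past year 4 > 3 → not met
7. qualified laboratory directors 0 < 2 → not met
8. CLIA inspection 592 days ago vs limit 730 → met
9. condition 'handles select agents' holds; professional liability coverage $2,150,000 < $2,175,000 → not met
10. certified medical technologists 3 < 8 → not met
11. instrument calibration 40 days ago vs limit 30 → not met
12. open corrective-action items 1 > 0 → not met
Not met: 1, 2, 4, 5, 6, 7, 9, 10, 11, 12

1, 2, 4, 5, 6, 7, 9, 10, 11, 12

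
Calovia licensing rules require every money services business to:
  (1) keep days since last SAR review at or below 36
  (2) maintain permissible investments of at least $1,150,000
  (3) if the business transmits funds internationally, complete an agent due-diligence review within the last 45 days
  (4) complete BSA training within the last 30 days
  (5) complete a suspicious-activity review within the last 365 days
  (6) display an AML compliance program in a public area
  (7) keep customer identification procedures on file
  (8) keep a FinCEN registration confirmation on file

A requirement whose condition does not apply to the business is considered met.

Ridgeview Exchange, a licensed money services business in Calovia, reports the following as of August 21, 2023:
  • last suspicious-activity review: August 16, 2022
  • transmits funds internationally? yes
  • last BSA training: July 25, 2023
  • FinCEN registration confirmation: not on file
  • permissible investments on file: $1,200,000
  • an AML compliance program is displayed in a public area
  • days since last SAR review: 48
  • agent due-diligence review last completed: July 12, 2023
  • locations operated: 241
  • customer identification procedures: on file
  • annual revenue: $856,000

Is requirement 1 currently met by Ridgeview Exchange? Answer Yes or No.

No

1. days since last SAR review 48 > 36 → not met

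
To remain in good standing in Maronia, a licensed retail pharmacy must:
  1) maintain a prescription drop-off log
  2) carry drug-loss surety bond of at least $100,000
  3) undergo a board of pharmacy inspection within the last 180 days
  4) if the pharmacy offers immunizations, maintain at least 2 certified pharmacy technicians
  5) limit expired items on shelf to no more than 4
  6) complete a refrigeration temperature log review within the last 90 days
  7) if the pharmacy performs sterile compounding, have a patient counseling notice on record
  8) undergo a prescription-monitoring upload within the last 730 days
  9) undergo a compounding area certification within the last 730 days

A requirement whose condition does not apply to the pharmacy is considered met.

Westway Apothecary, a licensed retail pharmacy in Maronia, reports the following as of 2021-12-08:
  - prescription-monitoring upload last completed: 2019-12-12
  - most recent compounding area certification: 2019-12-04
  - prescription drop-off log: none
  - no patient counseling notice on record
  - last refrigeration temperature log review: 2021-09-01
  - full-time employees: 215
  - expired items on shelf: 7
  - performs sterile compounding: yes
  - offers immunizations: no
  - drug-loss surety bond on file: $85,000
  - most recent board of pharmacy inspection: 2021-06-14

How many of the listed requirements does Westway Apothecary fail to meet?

1. prescription drop-off log absent → not met
2. drug-loss surety bond $85,000 < $100,000 → not met
3. board of pharmacy inspection 177 days ago vs limit 180 → met
4. condition 'offers immunizations' does not hold → requirement n/a → met
5. expired items on shelf 7 > 4 → not met
6. refrigeration temperature log review 98 days ago vs limit 90 → not met
7. condition 'performs sterile compounding' holds; patient counseling notice absent → not met
8. prescription-monitoring upload 727 days ago vs limit 730 → met
9. compounding area certification 735 days ago vs limit 730 → not met
Not met: 6 of 9

6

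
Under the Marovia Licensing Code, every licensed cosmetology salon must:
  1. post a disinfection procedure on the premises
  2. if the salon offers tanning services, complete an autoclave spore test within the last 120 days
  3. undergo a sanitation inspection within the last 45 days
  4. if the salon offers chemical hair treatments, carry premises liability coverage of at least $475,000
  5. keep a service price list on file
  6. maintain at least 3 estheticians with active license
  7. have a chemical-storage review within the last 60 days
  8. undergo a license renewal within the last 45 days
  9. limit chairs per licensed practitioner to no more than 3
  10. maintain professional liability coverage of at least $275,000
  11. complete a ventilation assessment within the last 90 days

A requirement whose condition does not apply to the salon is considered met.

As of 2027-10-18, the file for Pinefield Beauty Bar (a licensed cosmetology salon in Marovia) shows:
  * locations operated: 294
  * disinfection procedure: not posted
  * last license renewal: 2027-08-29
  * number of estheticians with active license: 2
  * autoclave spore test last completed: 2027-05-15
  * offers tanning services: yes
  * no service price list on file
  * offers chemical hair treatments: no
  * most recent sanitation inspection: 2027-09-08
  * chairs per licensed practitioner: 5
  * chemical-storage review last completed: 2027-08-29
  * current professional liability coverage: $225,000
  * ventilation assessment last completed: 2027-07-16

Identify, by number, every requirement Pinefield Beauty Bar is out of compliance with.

1. disinfection procedure absent → not met
2. condition 'offers tanning services' holds; autoclave spore test 156 days ago vs limit 120 → not met
3. sanitation inspection 40 days ago vs limit 45 → met
4. condition 'offers chemical hair treatments' does not hold → requirement n/a → met
5. service price list absent → not met
6. estheticians with active license 2 < 3 → not met
7. chemical-storage review 50 days ago vs limit 60 → met
8. license renewal 50 days ago vs limit 45 → not met
9. chairs per licensed practitioner 5 > 3 → not met
10. professional liability coverage $225,000 < $275,000 → not met
11. ventilation assessment 94 days ago vs limit 90 → not met
Not met: 1, 2, 5, 6, 8, 9, 10, 11

1, 2, 5, 6, 8, 9, 10, 11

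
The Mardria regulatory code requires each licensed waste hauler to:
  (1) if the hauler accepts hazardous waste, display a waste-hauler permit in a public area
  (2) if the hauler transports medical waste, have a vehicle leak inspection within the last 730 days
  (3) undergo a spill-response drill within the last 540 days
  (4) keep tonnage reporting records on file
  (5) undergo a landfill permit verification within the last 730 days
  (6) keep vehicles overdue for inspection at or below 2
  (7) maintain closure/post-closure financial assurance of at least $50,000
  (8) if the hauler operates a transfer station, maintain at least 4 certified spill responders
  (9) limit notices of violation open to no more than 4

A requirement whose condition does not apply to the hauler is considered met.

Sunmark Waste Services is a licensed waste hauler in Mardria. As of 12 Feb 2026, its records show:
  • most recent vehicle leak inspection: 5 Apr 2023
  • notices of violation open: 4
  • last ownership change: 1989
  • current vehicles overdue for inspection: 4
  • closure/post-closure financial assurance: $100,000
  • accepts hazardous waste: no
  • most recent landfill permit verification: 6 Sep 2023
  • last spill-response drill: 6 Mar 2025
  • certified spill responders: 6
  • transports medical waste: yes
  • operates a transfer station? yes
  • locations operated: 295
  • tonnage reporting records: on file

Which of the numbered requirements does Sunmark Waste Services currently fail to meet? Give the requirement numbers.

1. condition 'accepts hazardous waste' does not hold → requirement n/a → met
2. condition 'transports medical waste' holds; vehicle leak inspection 1044 days ago vs limit 730 → not met
3. spill-response drill 343 days ago vs limit 540 → met
4. tonnage reporting records present → met
5. landfill permit verification 890 days ago vs limit 730 → not met
6. vehicles overdue for inspection 4 > 2 → not met
7. closure/post-closure financial assurance $100,000 ≥ $50,000 → met
8. condition 'operates a transfer station' holds; certified spill responders 6 ≥ 4 → met
9. notices of violation open 4 ≤ 4 → met
Not met: 2, 5, 6

2, 5, 6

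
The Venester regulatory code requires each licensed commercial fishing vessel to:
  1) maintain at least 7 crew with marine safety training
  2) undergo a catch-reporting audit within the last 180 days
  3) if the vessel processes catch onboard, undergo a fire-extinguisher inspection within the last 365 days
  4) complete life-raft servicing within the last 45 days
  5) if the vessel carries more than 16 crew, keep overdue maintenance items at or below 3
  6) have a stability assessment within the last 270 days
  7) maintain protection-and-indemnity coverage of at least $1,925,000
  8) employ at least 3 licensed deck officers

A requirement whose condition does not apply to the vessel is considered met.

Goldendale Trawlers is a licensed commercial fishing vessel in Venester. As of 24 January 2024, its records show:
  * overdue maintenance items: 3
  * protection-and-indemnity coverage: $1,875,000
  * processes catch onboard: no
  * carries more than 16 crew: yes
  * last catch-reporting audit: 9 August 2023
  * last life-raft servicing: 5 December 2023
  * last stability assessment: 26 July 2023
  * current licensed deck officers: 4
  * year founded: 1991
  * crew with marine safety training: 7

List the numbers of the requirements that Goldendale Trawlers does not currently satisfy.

1. crew with marine safety training 7 ≥ 7 → met
2. catch-reporting audit 168 days ago vs limit 180 → met
3. condition 'processes catch onboard' does not hold → requirement n/a → met
4. life-raft servicing 50 days ago vs limit 45 → not met
5. condition 'carries more than 16 crew' holds; overdue maintenance items 3 ≤ 3 → met
6. stability assessment 182 days ago vs limit 270 → met
7. protection-and-indemnity coverage $1,875,000 < $1,925,000 → not met
8. licensed deck officers 4 ≥ 3 → met
Not met: 4, 7

4, 7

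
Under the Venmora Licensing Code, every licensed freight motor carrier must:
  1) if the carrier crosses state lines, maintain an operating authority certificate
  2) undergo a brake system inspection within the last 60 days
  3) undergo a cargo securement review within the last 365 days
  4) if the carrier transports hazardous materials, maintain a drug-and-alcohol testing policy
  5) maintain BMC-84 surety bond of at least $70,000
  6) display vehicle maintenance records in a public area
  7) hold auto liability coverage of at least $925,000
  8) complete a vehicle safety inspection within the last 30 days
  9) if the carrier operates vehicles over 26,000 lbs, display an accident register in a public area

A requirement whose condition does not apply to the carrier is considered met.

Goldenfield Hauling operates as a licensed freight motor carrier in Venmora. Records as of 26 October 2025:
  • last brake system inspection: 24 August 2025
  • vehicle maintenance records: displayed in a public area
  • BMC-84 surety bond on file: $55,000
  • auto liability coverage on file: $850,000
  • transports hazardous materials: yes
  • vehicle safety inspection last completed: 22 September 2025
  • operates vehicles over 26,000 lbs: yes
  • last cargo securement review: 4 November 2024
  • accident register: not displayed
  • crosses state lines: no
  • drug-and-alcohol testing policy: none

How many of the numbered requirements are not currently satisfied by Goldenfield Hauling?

1. condition 'crosses state lines' does not hold → requirement n/a → met
2. brake system inspection 63 days ago vs limit 60 → not met
3. cargo securement review 356 days ago vs limit 365 → met
4. condition 'transports hazardous materials' holds; drug-and-alcohol testing policy absent → not met
5. BMC-84 surety bond $55,000 < $70,000 → not met
6. vehicle maintenance records present → met
7. auto liability coverage $850,000 < $925,000 → not met
8. vehicle safety inspection 34 days ago vs limit 30 → not met
9. condition 'operates vehicles over 26,000 lbs' holds; accident register absent → not met
Not met: 6 of 9

6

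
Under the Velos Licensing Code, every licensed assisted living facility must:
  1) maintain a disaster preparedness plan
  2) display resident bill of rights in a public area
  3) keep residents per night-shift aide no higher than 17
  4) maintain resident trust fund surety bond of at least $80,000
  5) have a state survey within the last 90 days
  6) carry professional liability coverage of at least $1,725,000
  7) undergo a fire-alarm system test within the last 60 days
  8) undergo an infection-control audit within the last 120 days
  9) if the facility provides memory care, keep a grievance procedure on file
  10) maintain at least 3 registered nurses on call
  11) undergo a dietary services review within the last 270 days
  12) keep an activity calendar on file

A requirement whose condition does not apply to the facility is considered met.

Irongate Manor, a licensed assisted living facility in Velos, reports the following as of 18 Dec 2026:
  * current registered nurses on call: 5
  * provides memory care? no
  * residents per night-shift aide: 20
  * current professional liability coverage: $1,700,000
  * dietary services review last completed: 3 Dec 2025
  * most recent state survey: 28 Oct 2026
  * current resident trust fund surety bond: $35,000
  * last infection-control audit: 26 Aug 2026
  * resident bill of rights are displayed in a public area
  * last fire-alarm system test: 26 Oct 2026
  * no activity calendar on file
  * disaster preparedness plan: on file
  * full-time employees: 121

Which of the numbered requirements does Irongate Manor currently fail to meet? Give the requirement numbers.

3, 4, 6, 11, 12

1. disaster preparedness plan present → met
2. resident bill of rights present → met
3. residents per night-shift aide 20 > 17 → not met
4. resident trust fund surety bond $35,000 < $80,000 → not met
5. state survey 51 days ago vs limit 90 → met
6. professional liability coverage $1,700,000 < $1,725,000 → not met
7. fire-alarm system test 53 days ago vs limit 60 → met
8. infection-control audit 114 days ago vs limit 120 → met
9. condition 'provides memory care' does not hold → requirement n/a → met
10. registered nurses on call 5 ≥ 3 → met
11. dietary services review 380 days ago vs limit 270 → not met
12. activity calendar absent → not met
Not met: 3, 4, 6, 11, 12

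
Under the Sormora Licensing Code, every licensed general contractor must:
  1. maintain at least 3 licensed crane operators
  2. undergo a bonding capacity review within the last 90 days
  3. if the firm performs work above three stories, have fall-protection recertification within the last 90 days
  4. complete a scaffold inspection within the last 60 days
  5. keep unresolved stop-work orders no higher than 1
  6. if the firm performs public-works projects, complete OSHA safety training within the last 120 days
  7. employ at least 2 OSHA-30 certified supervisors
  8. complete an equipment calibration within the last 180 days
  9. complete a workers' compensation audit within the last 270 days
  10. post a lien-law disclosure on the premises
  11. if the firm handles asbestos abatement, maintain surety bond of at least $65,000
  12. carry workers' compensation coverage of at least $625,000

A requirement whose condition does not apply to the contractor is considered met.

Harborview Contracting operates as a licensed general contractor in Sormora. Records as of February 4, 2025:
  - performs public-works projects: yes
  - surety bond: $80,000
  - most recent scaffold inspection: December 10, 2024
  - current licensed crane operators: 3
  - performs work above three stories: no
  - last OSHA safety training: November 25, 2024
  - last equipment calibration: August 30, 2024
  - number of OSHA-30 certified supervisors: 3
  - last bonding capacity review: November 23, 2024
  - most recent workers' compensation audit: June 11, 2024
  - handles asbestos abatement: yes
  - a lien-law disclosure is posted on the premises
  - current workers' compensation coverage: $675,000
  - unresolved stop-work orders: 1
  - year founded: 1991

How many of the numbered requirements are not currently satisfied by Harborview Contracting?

1. licensed crane operators 3 ≥ 3 → met
2. bonding capacity review 73 days ago vs limit 90 → met
3. condition 'performs work above three stories' does not hold → requirement n/a → met
4. scaffold inspection 56 days ago vs limit 60 → met
5. unresolved stop-work orders 1 ≤ 1 → met
6. condition 'performs public-works projects' holds; OSHA safety training 71 days ago vs limit 120 → met
7. OSHA-30 certified supervisors 3 ≥ 2 → met
8. equipment calibration 158 days ago vs limit 180 → met
9. workers' compensation audit 238 days ago vs limit 270 → met
10. lien-law disclosure present → met
11. condition 'handles asbestos abatement' holds; surety bond $80,000 ≥ $65,000 → met
12. workers' compensation coverage $675,000 ≥ $625,000 → met
Not met: 0 of 12

0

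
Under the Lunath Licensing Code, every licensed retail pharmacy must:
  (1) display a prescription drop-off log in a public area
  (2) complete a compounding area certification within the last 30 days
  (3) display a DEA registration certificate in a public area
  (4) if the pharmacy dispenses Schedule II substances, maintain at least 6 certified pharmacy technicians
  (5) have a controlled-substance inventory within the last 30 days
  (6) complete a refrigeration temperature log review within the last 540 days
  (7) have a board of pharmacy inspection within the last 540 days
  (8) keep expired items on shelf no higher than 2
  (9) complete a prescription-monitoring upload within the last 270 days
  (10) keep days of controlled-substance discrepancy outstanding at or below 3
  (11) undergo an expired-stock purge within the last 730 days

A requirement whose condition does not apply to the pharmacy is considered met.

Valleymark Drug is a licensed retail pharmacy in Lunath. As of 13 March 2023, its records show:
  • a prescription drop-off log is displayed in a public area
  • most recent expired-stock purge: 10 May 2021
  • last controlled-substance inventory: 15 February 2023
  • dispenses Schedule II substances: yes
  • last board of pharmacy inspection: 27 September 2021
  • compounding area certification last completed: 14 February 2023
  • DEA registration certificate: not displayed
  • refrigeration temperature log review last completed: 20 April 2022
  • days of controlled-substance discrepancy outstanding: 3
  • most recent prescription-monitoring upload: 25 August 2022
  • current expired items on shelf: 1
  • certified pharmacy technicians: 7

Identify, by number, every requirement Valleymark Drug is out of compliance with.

1. prescription drop-off log present → met
2. compounding area certification 27 days ago vs limit 30 → met
3. DEA registration certificate absent → not met
4. condition 'dispenses Schedule II substances' holds; certified pharmacy technicians 7 ≥ 6 → met
5. controlled-substance inventory 26 days ago vs limit 30 → met
6. refrigeration temperature log review 327 days ago vs limit 540 → met
7. board of pharmacy inspection 532 days ago vs limit 540 → met
8. expired items on shelf 1 ≤ 2 → met
9. prescription-monitoring upload 200 days ago vs limit 270 → met
10. days of controlled-substance discrepancy outstanding 3 ≤ 3 → met
11. expired-stock purge 672 days ago vs limit 730 → met
Not met: 3

3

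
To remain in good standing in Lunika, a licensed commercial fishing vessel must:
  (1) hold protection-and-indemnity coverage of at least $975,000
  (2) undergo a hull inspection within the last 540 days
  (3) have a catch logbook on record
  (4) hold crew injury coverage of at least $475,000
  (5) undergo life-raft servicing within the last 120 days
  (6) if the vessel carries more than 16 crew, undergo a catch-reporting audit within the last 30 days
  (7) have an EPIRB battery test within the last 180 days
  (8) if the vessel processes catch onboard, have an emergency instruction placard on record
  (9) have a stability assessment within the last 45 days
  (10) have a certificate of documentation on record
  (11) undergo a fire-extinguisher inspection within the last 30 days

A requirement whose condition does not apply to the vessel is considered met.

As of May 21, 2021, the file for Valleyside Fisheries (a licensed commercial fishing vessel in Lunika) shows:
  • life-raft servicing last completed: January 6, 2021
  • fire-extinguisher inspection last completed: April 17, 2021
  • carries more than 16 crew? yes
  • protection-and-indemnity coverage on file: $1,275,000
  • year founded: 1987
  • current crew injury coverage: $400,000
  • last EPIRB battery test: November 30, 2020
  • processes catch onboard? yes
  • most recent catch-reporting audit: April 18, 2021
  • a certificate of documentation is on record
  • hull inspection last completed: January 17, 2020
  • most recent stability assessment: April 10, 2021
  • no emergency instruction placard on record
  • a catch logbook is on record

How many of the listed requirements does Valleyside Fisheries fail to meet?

5

1. protection-and-indemnity coverage $1,275,000 ≥ $975,000 → met
2. hull inspection 490 days ago vs limit 540 → met
3. catch logbook present → met
4. crew injury coverage $400,000 < $475,000 → not met
5. life-raft servicing 135 days ago vs limit 120 → not met
6. condition 'carries more than 16 crew' holds; catch-reporting audit 33 days ago vs limit 30 → not met
7. EPIRB battery test 172 days ago vs limit 180 → met
8. condition 'processes catch onboard' holds; emergency instruction placard absent → not met
9. stability assessment 41 days ago vs limit 45 → met
10. certificate of documentation present → met
11. fire-extinguisher inspection 34 days ago vs limit 30 → not met
Not met: 5 of 11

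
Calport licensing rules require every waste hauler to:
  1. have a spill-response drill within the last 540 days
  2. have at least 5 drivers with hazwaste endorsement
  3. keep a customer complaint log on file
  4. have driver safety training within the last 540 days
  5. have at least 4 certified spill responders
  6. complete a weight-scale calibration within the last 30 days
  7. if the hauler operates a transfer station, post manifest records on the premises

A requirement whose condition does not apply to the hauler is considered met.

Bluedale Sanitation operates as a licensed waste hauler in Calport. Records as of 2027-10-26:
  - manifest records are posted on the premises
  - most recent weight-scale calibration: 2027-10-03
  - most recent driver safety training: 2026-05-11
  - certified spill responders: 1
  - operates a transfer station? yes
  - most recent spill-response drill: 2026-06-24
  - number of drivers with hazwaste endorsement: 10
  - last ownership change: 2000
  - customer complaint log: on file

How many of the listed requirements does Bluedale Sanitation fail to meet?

1. spill-response drill 489 days ago vs limit 540 → met
2. drivers with hazwaste endorsement 10 ≥ 5 → met
3. customer complaint log present → met
4. driver safety training 533 days ago vs limit 540 → met
5. certified spill responders 1 < 4 → not met
6. weight-scale calibration 23 days ago vs limit 30 → met
7. condition 'operates a transfer station' holds; manifest records present → met
Not met: 1 of 7

1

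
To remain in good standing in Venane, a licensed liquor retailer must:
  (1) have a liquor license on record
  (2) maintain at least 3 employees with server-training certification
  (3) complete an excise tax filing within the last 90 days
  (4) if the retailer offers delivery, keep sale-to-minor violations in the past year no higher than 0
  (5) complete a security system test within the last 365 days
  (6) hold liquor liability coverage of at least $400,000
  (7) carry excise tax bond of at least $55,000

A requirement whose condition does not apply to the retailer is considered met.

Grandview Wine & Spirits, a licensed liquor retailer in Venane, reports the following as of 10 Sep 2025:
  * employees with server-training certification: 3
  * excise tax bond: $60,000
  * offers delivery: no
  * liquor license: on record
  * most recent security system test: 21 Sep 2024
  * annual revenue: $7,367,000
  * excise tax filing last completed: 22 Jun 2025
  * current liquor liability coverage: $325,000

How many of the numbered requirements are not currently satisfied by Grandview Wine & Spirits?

1

1. liquor license present → met
2. employees with server-training certification 3 ≥ 3 → met
3. excise tax filing 80 days ago vs limit 90 → met
4. condition 'offers delivery' does not hold → requirement n/a → met
5. security system test 354 days ago vs limit 365 → met
6. liquor liability coverage $325,000 < $400,000 → not met
7. excise tax bond $60,000 ≥ $55,000 → met
Not met: 1 of 7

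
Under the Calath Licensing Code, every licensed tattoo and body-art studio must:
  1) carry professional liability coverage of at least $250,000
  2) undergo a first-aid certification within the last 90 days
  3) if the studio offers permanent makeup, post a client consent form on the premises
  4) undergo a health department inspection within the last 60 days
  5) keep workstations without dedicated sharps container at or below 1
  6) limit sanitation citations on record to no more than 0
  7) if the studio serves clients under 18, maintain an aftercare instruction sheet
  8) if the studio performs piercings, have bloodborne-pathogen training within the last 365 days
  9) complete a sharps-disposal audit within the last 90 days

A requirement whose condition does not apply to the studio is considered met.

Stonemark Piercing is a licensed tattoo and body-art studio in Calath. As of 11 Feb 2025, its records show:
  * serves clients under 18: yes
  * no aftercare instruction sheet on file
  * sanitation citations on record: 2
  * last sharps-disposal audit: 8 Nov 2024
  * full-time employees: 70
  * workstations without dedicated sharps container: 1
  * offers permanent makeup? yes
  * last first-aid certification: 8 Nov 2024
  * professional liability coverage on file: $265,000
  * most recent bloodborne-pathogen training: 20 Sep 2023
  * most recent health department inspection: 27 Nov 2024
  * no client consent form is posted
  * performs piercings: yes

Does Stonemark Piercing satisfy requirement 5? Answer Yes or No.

Yes

5. workstations without dedicated sharps container 1 ≤ 1 → met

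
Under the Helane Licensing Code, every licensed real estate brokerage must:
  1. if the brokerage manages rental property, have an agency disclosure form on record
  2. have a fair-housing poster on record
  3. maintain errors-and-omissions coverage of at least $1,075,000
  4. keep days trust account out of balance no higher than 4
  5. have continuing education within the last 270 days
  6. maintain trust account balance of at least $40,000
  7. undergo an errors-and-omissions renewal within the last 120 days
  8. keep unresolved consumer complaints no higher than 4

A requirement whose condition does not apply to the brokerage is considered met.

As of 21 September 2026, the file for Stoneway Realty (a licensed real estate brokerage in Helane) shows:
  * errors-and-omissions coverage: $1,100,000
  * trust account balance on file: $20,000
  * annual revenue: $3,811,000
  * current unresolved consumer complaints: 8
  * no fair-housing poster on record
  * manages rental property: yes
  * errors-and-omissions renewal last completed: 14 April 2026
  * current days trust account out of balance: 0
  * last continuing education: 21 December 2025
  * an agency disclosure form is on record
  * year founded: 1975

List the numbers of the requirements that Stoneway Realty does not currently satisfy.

1. condition 'manages rental property' holds; agency disclosure form present → met
2. fair-housing poster absent → not met
3. errors-and-omissions coverage $1,100,000 ≥ $1,075,000 → met
4. days trust account out of balance 0 ≤ 4 → met
5. continuing education 274 days ago vs limit 270 → not met
6. trust account balance $20,000 < $40,000 → not met
7. errors-and-omissions renewal 160 days ago vs limit 120 → not met
8. unresolved consumer complaints 8 > 4 → not met
Not met: 2, 5, 6, 7, 8

2, 5, 6, 7, 8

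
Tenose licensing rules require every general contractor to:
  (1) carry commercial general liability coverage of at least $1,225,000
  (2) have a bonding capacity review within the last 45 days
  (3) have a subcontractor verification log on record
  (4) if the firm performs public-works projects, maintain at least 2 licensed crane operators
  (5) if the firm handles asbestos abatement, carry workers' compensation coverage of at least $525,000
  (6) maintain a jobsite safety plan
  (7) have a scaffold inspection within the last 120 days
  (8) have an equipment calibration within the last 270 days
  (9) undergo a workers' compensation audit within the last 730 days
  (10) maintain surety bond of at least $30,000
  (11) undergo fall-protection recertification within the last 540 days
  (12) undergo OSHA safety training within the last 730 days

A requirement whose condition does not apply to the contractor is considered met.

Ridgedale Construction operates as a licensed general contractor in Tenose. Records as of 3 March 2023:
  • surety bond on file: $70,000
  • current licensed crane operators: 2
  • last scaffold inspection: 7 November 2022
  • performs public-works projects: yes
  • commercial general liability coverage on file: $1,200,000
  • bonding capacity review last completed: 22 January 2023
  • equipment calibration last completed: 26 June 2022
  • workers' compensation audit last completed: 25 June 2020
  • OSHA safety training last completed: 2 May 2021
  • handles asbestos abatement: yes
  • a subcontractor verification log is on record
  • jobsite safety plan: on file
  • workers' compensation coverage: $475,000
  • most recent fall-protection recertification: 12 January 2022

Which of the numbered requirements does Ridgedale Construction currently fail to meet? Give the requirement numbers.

1, 5, 9

1. commercial general liability coverage $1,200,000 < $1,225,000 → not met
2. bonding capacity review 40 days ago vs limit 45 → met
3. subcontractor verification log present → met
4. condition 'performs public-works projects' holds; licensed crane operators 2 ≥ 2 → met
5. condition 'handles asbestos abatement' holds; workers' compensation coverage $475,000 < $525,000 → not met
6. jobsite safety plan present → met
7. scaffold inspection 116 days ago vs limit 120 → met
8. equipment calibration 250 days ago vs limit 270 → met
9. workers' compensation audit 981 days ago vs limit 730 → not met
10. surety bond $70,000 ≥ $30,000 → met
11. fall-protection recertification 415 days ago vs limit 540 → met
12. OSHA safety training 670 days ago vs limit 730 → met
Not met: 1, 5, 9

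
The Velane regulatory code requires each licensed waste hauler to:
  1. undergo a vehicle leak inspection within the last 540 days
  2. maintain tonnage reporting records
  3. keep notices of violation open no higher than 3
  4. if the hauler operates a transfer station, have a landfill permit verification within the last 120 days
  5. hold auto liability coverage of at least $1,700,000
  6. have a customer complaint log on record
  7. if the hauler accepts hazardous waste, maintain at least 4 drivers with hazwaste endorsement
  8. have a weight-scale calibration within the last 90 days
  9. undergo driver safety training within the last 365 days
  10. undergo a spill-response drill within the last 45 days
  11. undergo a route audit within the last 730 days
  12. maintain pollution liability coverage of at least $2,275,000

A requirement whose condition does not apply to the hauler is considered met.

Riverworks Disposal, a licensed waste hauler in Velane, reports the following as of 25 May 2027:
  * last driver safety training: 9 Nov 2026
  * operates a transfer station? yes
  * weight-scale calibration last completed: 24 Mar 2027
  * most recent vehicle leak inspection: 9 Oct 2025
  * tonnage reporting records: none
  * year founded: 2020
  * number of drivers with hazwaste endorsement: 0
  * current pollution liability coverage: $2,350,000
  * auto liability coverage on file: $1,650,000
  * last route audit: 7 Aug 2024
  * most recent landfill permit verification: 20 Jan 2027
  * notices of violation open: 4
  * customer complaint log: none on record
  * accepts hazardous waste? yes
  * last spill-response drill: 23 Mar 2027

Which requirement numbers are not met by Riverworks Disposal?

1, 2, 3, 4, 5, 6, 7, 10, 11

1. vehicle leak inspection 593 days ago vs limit 540 → not met
2. tonnage reporting records absent → not met
3. notices of violation open 4 > 3 → not met
4. condition 'operates a transfer station' holds; landfill permit verification 125 days ago vs limit 120 → not met
5. auto liability coverage $1,650,000 < $1,700,000 → not met
6. customer complaint log absent → not met
7. condition 'accepts hazardous waste' holds; drivers with hazwaste endorsement 0 < 4 → not met
8. weight-scale calibration 62 days ago vs limit 90 → met
9. driver safety training 197 days ago vs limit 365 → met
10. spill-response drill 63 days ago vs limit 45 → not met
11. route audit 1021 days ago vs limit 730 → not met
12. pollution liability coverage $2,350,000 ≥ $2,275,000 → met
Not met: 1, 2, 3, 4, 5, 6, 7, 10, 11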